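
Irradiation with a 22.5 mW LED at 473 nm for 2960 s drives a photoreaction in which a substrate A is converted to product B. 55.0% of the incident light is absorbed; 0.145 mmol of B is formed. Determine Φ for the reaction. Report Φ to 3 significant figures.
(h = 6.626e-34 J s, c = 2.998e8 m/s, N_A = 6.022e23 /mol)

Product: 0.145 mmol = 1.45e-4 mol.
Photon energy at 473 nm: hc/λ = (6.626e-34)(2.998e8)/(473e-9) = 4.200e-19 J.
Energy delivered: (22.5 mW)(2960 s) = 66.60 J.
Photons incident: 66.60 / 4.200e-19 = 1.586e20, i.e. 1.586e20/6.022e23 = 2.634e-4 mol.
Photons absorbed: 0.550 × 2.634e-4 = 1.449e-4 mol.
Φ = 1.45e-4 mol / 1.449e-4 mol photons = 1.00.

Φ = 1.00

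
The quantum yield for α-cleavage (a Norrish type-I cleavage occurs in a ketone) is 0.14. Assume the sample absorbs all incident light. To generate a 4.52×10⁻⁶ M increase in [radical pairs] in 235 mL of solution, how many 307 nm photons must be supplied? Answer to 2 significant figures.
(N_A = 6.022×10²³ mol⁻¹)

4.6×10¹⁸ photons

Product: (4.52×10⁻⁶ M)(0.235 L) = 1.062×10⁻⁶ mol.
Photons that must be absorbed: 1.062×10⁻⁶ / 0.14 = 7.586×10⁻⁶ mol.
Photon count: 7.586×10⁻⁶ × 6.022×10²³ = 4.6×10¹⁸.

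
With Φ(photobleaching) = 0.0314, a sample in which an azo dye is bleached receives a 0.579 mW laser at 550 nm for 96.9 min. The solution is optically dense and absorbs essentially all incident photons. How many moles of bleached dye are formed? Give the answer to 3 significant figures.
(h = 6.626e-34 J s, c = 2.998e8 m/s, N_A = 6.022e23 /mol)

4.86e-7 mol

Photon energy at 550 nm: hc/λ = (6.626e-34)(2.998e8)/(550e-9) = 3.612e-19 J.
Energy delivered: (0.579 mW)(5814 s) = 3.366 J.
Photons incident: 3.366 / 3.612e-19 = 9.319e18, i.e. 9.319e18/6.022e23 = 1.547e-5 mol.
Product: Φ × n_abs = 0.0314 × 1.547e-5 = 4.858e-7 mol.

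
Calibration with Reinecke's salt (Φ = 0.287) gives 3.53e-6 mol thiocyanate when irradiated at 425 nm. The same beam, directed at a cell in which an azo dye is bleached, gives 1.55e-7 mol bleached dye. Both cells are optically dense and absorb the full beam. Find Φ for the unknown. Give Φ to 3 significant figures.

Φ = 0.0126

Photons absorbed by the actinometer: 3.53e-6 / 0.287 = 1.230e-5 mol.
Φ(unknown) = 1.55e-7 / 1.230e-5 = 0.0126.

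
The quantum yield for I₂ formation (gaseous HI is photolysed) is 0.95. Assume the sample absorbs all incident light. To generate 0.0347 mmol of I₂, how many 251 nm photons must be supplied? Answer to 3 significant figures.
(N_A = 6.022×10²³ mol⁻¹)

2.20×10¹⁹ photons

Product: 0.0347 mmol = 3.47×10⁻⁵ mol.
Photons that must be absorbed: 3.47×10⁻⁵ / 0.95 = 3.653×10⁻⁵ mol.
Photon count: 3.653×10⁻⁵ × 6.022×10²³ = 2.20×10¹⁹.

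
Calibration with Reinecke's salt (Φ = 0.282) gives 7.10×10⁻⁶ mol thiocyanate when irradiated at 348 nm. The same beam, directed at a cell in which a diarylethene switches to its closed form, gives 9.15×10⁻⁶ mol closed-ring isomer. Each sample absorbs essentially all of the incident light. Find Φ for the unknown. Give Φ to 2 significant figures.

Φ = 0.36

Photons absorbed by the actinometer: 7.10×10⁻⁶ / 0.282 = 2.518×10⁻⁵ mol.
Φ(unknown) = 9.15×10⁻⁶ / 2.518×10⁻⁵ = 0.36.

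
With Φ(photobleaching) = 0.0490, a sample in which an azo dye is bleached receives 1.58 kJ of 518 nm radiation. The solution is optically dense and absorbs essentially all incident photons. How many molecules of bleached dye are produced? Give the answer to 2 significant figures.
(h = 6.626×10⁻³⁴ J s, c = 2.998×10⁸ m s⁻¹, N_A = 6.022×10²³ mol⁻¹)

2.0×10²⁰ molecules

Photon energy at 518 nm: hc/λ = (6.626×10⁻³⁴)(2.998×10⁸)/(518×10⁻⁹) = 3.835×10⁻¹⁹ J.
Incident energy: 1.58 kJ = 1580 J.
Photons incident: 1580 / 3.835×10⁻¹⁹ = 4.120×10²¹, i.e. 4.120×10²¹/6.022×10²³ = 0.006842 mol.
Product: Φ × n_abs = 0.0490 × 0.006842 = 3.353×10⁻⁴ mol.
As a count: 3.353×10⁻⁴ × 6.022×10²³ = 2.0×10²⁰.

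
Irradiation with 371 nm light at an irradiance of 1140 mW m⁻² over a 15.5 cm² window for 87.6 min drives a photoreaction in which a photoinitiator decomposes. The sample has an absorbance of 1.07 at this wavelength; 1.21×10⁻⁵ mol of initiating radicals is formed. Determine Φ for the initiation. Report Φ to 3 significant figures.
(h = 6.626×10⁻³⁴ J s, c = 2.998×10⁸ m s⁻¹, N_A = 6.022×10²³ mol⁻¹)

Photon energy at 371 nm: hc/λ = (6.626×10⁻³⁴)(2.998×10⁸)/(371×10⁻⁹) = 5.354×10⁻¹⁹ J.
Energy delivered: (1140 mW m⁻²)(15.5×10⁻⁴ m²)(5256 s) = 9.287 J.
Photons incident: 9.287 / 5.354×10⁻¹⁹ = 1.735×10¹⁹, i.e. 1.735×10¹⁹/6.022×10²³ = 2.881×10⁻⁵ mol.
Fraction absorbed: 1 − 10^(−1.07) = 0.9149.
Photons absorbed: 0.9149 × 2.881×10⁻⁵ = 2.636×10⁻⁵ mol.
Φ = 1.21×10⁻⁵ mol / 2.636×10⁻⁵ mol photons = 0.459.

Φ = 0.459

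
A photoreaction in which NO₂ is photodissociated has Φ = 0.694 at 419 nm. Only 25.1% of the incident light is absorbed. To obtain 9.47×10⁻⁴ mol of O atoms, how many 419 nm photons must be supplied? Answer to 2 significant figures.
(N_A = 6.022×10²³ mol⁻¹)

3.3×10²¹ photons

Photons that must be absorbed: 9.47×10⁻⁴ / 0.694 = 0.001365 mol.
Incident photons needed: 0.001365 / 0.251 = 0.005438 mol.
Photon count: 0.005438 × 6.022×10²³ = 3.3×10²¹.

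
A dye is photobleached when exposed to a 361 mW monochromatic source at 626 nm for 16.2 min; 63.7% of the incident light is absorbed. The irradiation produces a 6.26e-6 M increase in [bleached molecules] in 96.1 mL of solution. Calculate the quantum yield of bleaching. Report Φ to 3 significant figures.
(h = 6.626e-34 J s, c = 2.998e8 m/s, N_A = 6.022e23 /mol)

Φ = 5.14e-4

Product: (6.26e-6 M)(0.0961 L) = 6.016e-7 mol.
Photon energy at 626 nm: hc/λ = (6.626e-34)(2.998e8)/(626e-9) = 3.173e-19 J.
Energy delivered: (361 mW)(972 s) = 350.9 J.
Photons incident: 350.9 / 3.173e-19 = 1.106e21, i.e. 1.106e21/6.022e23 = 0.001837 mol.
Photons absorbed: 0.637 × 0.001837 = 0.001170 mol.
Φ = 6.016e-7 mol / 0.001170 mol photons = 5.14e-4.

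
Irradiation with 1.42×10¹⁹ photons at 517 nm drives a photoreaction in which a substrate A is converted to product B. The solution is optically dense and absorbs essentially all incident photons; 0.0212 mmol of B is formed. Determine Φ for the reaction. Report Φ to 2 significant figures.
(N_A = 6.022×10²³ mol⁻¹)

Φ = 0.90

Product: 0.0212 mmol = 2.12×10⁻⁵ mol.
Moles of photons: 1.42×10¹⁹ / 6.022×10²³ = 2.358×10⁻⁵ mol.
Φ = 2.12×10⁻⁵ mol / 2.358×10⁻⁵ mol photons = 0.90.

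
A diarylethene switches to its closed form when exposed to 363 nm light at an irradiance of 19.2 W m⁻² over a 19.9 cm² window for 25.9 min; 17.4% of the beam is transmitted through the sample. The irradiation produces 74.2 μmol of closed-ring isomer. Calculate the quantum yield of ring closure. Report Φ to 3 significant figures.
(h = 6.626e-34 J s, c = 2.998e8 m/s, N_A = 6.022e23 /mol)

Product: 74.2 μmol = 7.42e-5 mol.
Photon energy at 363 nm: hc/λ = (6.626e-34)(2.998e8)/(363e-9) = 5.472e-19 J.
Energy delivered: (19.2 W m⁻²)(19.9e-4 m²)(1554 s) = 59.38 J.
Photons incident: 59.38 / 5.472e-19 = 1.085e20, i.e. 1.085e20/6.022e23 = 1.802e-4 mol.
Fraction absorbed: 1 − 17.4/100 = 0.8260.
Photons absorbed: 0.8260 × 1.802e-4 = 1.488e-4 mol.
Φ = 7.42e-5 mol / 1.488e-4 mol photons = 0.499.

Φ = 0.499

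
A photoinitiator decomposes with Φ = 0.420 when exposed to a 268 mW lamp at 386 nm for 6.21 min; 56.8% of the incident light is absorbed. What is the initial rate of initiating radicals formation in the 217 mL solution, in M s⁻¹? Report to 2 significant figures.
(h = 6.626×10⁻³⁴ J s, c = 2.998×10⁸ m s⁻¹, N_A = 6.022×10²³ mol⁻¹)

9.5×10⁻⁷ M s⁻¹

Photon energy at 386 nm: hc/λ = (6.626×10⁻³⁴)(2.998×10⁸)/(386×10⁻⁹) = 5.146×10⁻¹⁹ J.
Energy delivered: (268 mW)(372.6 s) = 99.86 J.
Photons incident: 99.86 / 5.146×10⁻¹⁹ = 1.941×10²⁰, i.e. 1.941×10²⁰/6.022×10²³ = 3.223×10⁻⁴ mol.
Photons absorbed: 0.568 × 3.223×10⁻⁴ = 1.831×10⁻⁴ mol.
Product formed: 0.420 × 1.831×10⁻⁴ = 7.690×10⁻⁵ mol.
Rate: 7.690×10⁻⁵ mol / (372.6 s × 0.217 L) = 9.5×10⁻⁷ M s⁻¹.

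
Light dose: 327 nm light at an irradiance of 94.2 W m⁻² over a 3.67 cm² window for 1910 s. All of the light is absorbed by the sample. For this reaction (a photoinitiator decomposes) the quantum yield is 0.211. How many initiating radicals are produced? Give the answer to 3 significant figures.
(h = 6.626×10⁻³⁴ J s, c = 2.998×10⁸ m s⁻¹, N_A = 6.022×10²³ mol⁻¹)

2.29×10¹⁹ initiating radicals

Photon energy at 327 nm: hc/λ = (6.626×10⁻³⁴)(2.998×10⁸)/(327×10⁻⁹) = 6.075×10⁻¹⁹ J.
Energy delivered: (94.2 W m⁻²)(3.67×10⁻⁴ m²)(1910 s) = 66.03 J.
Photons incident: 66.03 / 6.075×10⁻¹⁹ = 1.087×10²⁰, i.e. 1.087×10²⁰/6.022×10²³ = 1.805×10⁻⁴ mol.
Product: Φ × n_abs = 0.211 × 1.805×10⁻⁴ = 3.809×10⁻⁵ mol.
As a count: 3.809×10⁻⁵ × 6.022×10²³ = 2.29×10¹⁹.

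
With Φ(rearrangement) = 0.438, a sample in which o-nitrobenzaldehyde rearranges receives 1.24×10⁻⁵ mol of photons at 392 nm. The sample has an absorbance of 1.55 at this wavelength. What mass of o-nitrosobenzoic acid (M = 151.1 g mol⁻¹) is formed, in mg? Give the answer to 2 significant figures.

0.80 mg

Fraction absorbed: 1 − 10^(−1.55) = 0.9718.
Photons absorbed: 0.9718 × 1.24×10⁻⁵ = 1.205×10⁻⁵ mol.
Product: Φ × n_abs = 0.438 × 1.205×10⁻⁵ = 5.278×10⁻⁶ mol.
Mass: 5.278×10⁻⁶ × 151.1 = 7.975×10⁻⁴ g = 0.80 mg.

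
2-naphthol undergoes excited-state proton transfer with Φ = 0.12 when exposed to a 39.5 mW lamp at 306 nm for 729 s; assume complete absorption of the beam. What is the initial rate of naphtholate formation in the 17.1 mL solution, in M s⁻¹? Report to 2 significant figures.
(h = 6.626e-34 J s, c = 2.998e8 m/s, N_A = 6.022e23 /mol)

Photon energy at 306 nm: hc/λ = (6.626e-34)(2.998e8)/(306e-9) = 6.492e-19 J.
Energy delivered: (39.5 mW)(729 s) = 28.80 J.
Photons incident: 28.80 / 6.492e-19 = 4.436e19, i.e. 4.436e19/6.022e23 = 7.366e-5 mol.
Product formed: 0.12 × 7.366e-5 = 8.839e-6 mol.
Rate: 8.839e-6 mol / (729 s × 0.0171 L) = 7.1e-7 M s⁻¹.

7.1e-7 M s⁻¹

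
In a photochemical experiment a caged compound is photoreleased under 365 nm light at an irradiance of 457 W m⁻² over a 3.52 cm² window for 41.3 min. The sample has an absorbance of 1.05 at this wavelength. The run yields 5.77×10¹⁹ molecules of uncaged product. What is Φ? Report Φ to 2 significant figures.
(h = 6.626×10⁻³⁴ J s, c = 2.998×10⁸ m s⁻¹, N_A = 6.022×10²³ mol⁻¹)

Product: 5.77×10¹⁹ / 6.022×10²³ = 9.582×10⁻⁵ mol.
Photon energy at 365 nm: hc/λ = (6.626×10⁻³⁴)(2.998×10⁸)/(365×10⁻⁹) = 5.442×10⁻¹⁹ J.
Energy delivered: (457 W m⁻²)(3.52×10⁻⁴ m²)(2478 s) = 398.6 J.
Photons incident: 398.6 / 5.442×10⁻¹⁹ = 7.325×10²⁰, i.e. 7.325×10²⁰/6.022×10²³ = 0.001216 mol.
Fraction absorbed: 1 − 10^(−1.05) = 0.9109.
Photons absorbed: 0.9109 × 0.001216 = 0.001108 mol.
Φ = 9.582×10⁻⁵ mol / 0.001108 mol photons = 0.086.

Φ = 0.086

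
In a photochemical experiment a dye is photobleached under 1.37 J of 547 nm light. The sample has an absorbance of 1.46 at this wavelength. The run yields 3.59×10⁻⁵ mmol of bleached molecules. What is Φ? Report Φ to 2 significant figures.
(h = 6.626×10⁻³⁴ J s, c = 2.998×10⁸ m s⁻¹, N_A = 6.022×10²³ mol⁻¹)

Φ = 0.0059

Product: 3.59×10⁻⁵ mmol = 3.59×10⁻⁸ mol.
Photon energy at 547 nm: hc/λ = (6.626×10⁻³⁴)(2.998×10⁸)/(547×10⁻⁹) = 3.632×10⁻¹⁹ J.
Photons incident: 1.37 / 3.632×10⁻¹⁹ = 3.772×10¹⁸, i.e. 3.772×10¹⁸/6.022×10²³ = 6.264×10⁻⁶ mol.
Fraction absorbed: 1 − 10^(−1.46) = 0.9653.
Photons absorbed: 0.9653 × 6.264×10⁻⁶ = 6.047×10⁻⁶ mol.
Φ = 3.59×10⁻⁸ mol / 6.047×10⁻⁶ mol photons = 0.0059.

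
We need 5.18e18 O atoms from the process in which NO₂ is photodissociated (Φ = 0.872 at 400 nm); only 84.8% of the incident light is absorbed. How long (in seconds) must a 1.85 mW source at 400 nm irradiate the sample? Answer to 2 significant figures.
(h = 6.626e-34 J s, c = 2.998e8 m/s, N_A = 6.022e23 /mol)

Product: 5.18e18 / 6.022e23 = 8.602e-6 mol.
Photons that must be absorbed: 8.602e-6 / 0.872 = 9.865e-6 mol.
Incident photons needed: 9.865e-6 / 0.848 = 1.163e-5 mol.
Photon energy: hc/λ = 4.966e-19 J; per mole, 2.991e5 J mol⁻¹.
Energy required: 1.163e-5 × 2.991e5 = 3.479 J.
Time: 3.479 J / 0.00185 W = 1900 s.

t ≈ 1900 s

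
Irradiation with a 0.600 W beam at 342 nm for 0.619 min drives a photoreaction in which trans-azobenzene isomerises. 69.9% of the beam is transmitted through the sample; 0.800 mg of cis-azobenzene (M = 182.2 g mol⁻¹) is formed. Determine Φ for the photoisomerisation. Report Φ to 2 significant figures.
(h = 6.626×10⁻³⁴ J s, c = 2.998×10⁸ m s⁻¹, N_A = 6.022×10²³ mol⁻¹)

Product: 0.800 mg / 182.2 g mol⁻¹ = 4.391×10⁻⁶ mol.
Photon energy at 342 nm: hc/λ = (6.626×10⁻³⁴)(2.998×10⁸)/(342×10⁻⁹) = 5.808×10⁻¹⁹ J.
Energy delivered: (0.600 W)(37.14 s) = 22.28 J.
Photons incident: 22.28 / 5.808×10⁻¹⁹ = 3.836×10¹⁹, i.e. 3.836×10¹⁹/6.022×10²³ = 6.370×10⁻⁵ mol.
Fraction absorbed: 1 − 69.9/100 = 0.3010.
Photons absorbed: 0.3010 × 6.370×10⁻⁵ = 1.917×10⁻⁵ mol.
Φ = 4.391×10⁻⁶ mol / 1.917×10⁻⁵ mol photons = 0.23.

Φ = 0.23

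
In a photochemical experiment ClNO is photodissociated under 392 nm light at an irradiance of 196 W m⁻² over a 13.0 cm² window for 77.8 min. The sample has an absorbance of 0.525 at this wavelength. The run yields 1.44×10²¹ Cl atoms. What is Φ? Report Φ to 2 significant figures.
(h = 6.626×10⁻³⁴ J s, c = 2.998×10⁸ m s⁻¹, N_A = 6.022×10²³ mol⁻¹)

Φ = 0.87

Product: 1.44×10²¹ / 6.022×10²³ = 0.002391 mol.
Photon energy at 392 nm: hc/λ = (6.626×10⁻³⁴)(2.998×10⁸)/(392×10⁻⁹) = 5.068×10⁻¹⁹ J.
Energy delivered: (196 W m⁻²)(13.0×10⁻⁴ m²)(4668 s) = 1189 J.
Photons incident: 1189 / 5.068×10⁻¹⁹ = 2.346×10²¹, i.e. 2.346×10²¹/6.022×10²³ = 0.003896 mol.
Fraction absorbed: 1 − 10^(−0.525) = 0.7015.
Photons absorbed: 0.7015 × 0.003896 = 0.002733 mol.
Φ = 0.002391 mol / 0.002733 mol photons = 0.87.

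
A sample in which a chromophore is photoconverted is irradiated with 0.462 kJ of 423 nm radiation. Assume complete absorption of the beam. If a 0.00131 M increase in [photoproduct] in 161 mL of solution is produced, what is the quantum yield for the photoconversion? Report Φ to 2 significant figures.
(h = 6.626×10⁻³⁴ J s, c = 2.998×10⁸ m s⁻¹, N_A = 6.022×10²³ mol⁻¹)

Product: (0.00131 M)(0.161 L) = 2.109×10⁻⁴ mol.
Photon energy at 423 nm: hc/λ = (6.626×10⁻³⁴)(2.998×10⁸)/(423×10⁻⁹) = 4.696×10⁻¹⁹ J.
Incident energy: 0.462 kJ = 462 J.
Photons incident: 462 / 4.696×10⁻¹⁹ = 9.838×10²⁰, i.e. 9.838×10²⁰/6.022×10²³ = 0.001634 mol.
Φ = 2.109×10⁻⁴ mol / 0.001634 mol photons = 0.13.

Φ = 0.13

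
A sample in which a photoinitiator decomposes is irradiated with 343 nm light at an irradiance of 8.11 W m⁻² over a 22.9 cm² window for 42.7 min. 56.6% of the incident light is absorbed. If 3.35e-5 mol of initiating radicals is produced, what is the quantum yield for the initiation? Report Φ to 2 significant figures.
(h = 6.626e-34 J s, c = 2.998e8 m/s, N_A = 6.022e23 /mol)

Φ = 0.43

Photon energy at 343 nm: hc/λ = (6.626e-34)(2.998e8)/(343e-9) = 5.791e-19 J.
Energy delivered: (8.11 W m⁻²)(22.9e-4 m²)(2562 s) = 47.58 J.
Photons incident: 47.58 / 5.791e-19 = 8.216e19, i.e. 8.216e19/6.022e23 = 1.364e-4 mol.
Photons absorbed: 0.566 × 1.364e-4 = 7.720e-5 mol.
Φ = 3.35e-5 mol / 7.720e-5 mol photons = 0.43.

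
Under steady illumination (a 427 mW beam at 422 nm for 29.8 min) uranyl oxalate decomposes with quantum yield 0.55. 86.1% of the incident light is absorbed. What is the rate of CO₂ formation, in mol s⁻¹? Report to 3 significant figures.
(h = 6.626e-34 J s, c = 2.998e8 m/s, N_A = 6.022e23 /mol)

7.13e-7 mol s⁻¹

Photon energy at 422 nm: hc/λ = (6.626e-34)(2.998e8)/(422e-9) = 4.707e-19 J.
Energy delivered: (427 mW)(1788 s) = 763.5 J.
Photons incident: 763.5 / 4.707e-19 = 1.622e21, i.e. 1.622e21/6.022e23 = 0.002693 mol.
Photons absorbed: 0.861 × 0.002693 = 0.002319 mol.
Product formed: 0.55 × 0.002319 = 0.001275 mol.
Rate: 0.001275 / 1788 s = 7.13e-7 mol s⁻¹.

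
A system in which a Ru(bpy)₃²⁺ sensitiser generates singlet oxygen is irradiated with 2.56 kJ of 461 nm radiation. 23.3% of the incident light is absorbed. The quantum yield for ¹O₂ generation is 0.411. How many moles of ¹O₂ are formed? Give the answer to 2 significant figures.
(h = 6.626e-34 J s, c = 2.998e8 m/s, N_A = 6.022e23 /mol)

Photon energy at 461 nm: hc/λ = (6.626e-34)(2.998e8)/(461e-9) = 4.309e-19 J.
Incident energy: 2.56 kJ = 2560 J.
Photons incident: 2560 / 4.309e-19 = 5.941e21, i.e. 5.941e21/6.022e23 = 0.009865 mol.
Photons absorbed: 0.233 × 0.009865 = 0.002299 mol.
Product: Φ × n_abs = 0.411 × 0.002299 = 9.449e-4 mol.

9.4e-4 mol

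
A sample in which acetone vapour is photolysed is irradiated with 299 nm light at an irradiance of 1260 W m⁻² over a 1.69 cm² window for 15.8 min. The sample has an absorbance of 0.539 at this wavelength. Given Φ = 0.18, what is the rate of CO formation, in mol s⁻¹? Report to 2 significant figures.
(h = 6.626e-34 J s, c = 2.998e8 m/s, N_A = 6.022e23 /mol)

6.8e-8 mol s⁻¹

Photon energy at 299 nm: hc/λ = (6.626e-34)(2.998e8)/(299e-9) = 6.644e-19 J.
Energy delivered: (1260 W m⁻²)(1.69e-4 m²)(948 s) = 201.9 J.
Photons incident: 201.9 / 6.644e-19 = 3.039e20, i.e. 3.039e20/6.022e23 = 5.046e-4 mol.
Fraction absorbed: 1 − 10^(−0.539) = 0.7109.
Photons absorbed: 0.7109 × 5.046e-4 = 3.587e-4 mol.
Product formed: 0.18 × 3.587e-4 = 6.457e-5 mol.
Rate: 6.457e-5 / 948 s = 6.8e-8 mol s⁻¹.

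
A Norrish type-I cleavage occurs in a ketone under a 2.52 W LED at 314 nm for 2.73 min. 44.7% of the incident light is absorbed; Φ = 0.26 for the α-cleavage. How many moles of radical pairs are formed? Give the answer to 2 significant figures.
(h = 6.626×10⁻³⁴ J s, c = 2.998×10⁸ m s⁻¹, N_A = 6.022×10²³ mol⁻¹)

Photon energy at 314 nm: hc/λ = (6.626×10⁻³⁴)(2.998×10⁸)/(314×10⁻⁹) = 6.326×10⁻¹⁹ J.
Energy delivered: (2.52 W)(163.8 s) = 412.8 J.
Photons incident: 412.8 / 6.326×10⁻¹⁹ = 6.525×10²⁰, i.e. 6.525×10²⁰/6.022×10²³ = 0.001084 mol.
Photons absorbed: 0.447 × 0.001084 = 4.845×10⁻⁴ mol.
Product: Φ × n_abs = 0.26 × 4.845×10⁻⁴ = 1.260×10⁻⁴ mol.

1.3×10⁻⁴ mol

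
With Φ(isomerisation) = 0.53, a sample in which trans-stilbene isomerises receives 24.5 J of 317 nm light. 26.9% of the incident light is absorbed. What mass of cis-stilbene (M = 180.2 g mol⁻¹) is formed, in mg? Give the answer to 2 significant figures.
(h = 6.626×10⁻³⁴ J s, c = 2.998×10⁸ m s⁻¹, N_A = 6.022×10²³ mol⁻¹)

1.7 mg

Photon energy at 317 nm: hc/λ = (6.626×10⁻³⁴)(2.998×10⁸)/(317×10⁻⁹) = 6.266×10⁻¹⁹ J.
Photons incident: 24.5 / 6.266×10⁻¹⁹ = 3.910×10¹⁹, i.e. 3.910×10¹⁹/6.022×10²³ = 6.493×10⁻⁵ mol.
Photons absorbed: 0.269 × 6.493×10⁻⁵ = 1.747×10⁻⁵ mol.
Product: Φ × n_abs = 0.53 × 1.747×10⁻⁵ = 9.259×10⁻⁶ mol.
Mass: 9.259×10⁻⁶ × 180.2 = 0.001668 g = 1.7 mg.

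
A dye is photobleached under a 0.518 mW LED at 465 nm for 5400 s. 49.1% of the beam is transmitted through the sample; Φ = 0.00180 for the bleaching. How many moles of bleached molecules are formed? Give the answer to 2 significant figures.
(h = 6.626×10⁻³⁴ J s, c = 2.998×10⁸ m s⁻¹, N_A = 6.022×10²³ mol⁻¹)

1.0×10⁻⁸ mol

Photon energy at 465 nm: hc/λ = (6.626×10⁻³⁴)(2.998×10⁸)/(465×10⁻⁹) = 4.272×10⁻¹⁹ J.
Energy delivered: (0.518 mW)(5400 s) = 2.797 J.
Photons incident: 2.797 / 4.272×10⁻¹⁹ = 6.547×10¹⁸, i.e. 6.547×10¹⁸/6.022×10²³ = 1.087×10⁻⁵ mol.
Fraction absorbed: 1 − 49.1/100 = 0.5090.
Photons absorbed: 0.5090 × 1.087×10⁻⁵ = 5.533×10⁻⁶ mol.
Product: Φ × n_abs = 0.00180 × 5.533×10⁻⁶ = 9.959×10⁻⁹ mol.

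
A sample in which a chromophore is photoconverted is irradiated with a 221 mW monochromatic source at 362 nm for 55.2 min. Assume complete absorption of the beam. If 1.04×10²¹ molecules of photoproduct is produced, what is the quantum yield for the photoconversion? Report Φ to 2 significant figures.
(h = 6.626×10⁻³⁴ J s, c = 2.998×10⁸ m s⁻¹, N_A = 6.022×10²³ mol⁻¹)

Product: 1.04×10²¹ / 6.022×10²³ = 0.001727 mol.
Photon energy at 362 nm: hc/λ = (6.626×10⁻³⁴)(2.998×10⁸)/(362×10⁻⁹) = 5.487×10⁻¹⁹ J.
Energy delivered: (221 mW)(3312 s) = 732.0 J.
Photons incident: 732.0 / 5.487×10⁻¹⁹ = 1.334×10²¹, i.e. 1.334×10²¹/6.022×10²³ = 0.002215 mol.
Φ = 0.001727 mol / 0.002215 mol photons = 0.78.

Φ = 0.78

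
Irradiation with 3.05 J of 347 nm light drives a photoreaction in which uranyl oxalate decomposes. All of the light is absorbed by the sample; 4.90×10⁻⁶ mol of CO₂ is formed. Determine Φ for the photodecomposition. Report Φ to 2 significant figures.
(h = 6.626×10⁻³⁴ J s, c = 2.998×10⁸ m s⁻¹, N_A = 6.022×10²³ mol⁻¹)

Photon energy at 347 nm: hc/λ = (6.626×10⁻³⁴)(2.998×10⁸)/(347×10⁻⁹) = 5.725×10⁻¹⁹ J.
Photons incident: 3.05 / 5.725×10⁻¹⁹ = 5.328×10¹⁸, i.e. 5.328×10¹⁸/6.022×10²³ = 8.848×10⁻⁶ mol.
Φ = 4.90×10⁻⁶ mol / 8.848×10⁻⁶ mol photons = 0.55.

Φ = 0.55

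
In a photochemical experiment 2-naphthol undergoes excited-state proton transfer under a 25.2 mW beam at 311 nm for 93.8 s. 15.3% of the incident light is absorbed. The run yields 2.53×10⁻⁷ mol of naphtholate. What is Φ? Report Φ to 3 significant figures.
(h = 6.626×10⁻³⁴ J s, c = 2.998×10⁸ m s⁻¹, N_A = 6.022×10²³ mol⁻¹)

Φ = 0.269

Photon energy at 311 nm: hc/λ = (6.626×10⁻³⁴)(2.998×10⁸)/(311×10⁻⁹) = 6.387×10⁻¹⁹ J.
Energy delivered: (25.2 mW)(93.8 s) = 2.364 J.
Photons incident: 2.364 / 6.387×10⁻¹⁹ = 3.701×10¹⁸, i.e. 3.701×10¹⁸/6.022×10²³ = 6.146×10⁻⁶ mol.
Photons absorbed: 0.153 × 6.146×10⁻⁶ = 9.403×10⁻⁷ mol.
Φ = 2.53×10⁻⁷ mol / 9.403×10⁻⁷ mol photons = 0.269.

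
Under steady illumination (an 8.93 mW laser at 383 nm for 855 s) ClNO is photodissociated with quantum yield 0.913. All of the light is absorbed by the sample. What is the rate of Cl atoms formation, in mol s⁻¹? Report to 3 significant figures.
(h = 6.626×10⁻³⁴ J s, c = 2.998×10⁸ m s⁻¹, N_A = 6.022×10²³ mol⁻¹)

2.61×10⁻⁸ mol s⁻¹

Photon energy at 383 nm: hc/λ = (6.626×10⁻³⁴)(2.998×10⁸)/(383×10⁻⁹) = 5.187×10⁻¹⁹ J.
Energy delivered: (8.93 mW)(855 s) = 7.635 J.
Photons incident: 7.635 / 5.187×10⁻¹⁹ = 1.472×10¹⁹, i.e. 1.472×10¹⁹/6.022×10²³ = 2.444×10⁻⁵ mol.
Product formed: 0.913 × 2.444×10⁻⁵ = 2.231×10⁻⁵ mol.
Rate: 2.231×10⁻⁵ / 855 s = 2.61×10⁻⁸ mol s⁻¹.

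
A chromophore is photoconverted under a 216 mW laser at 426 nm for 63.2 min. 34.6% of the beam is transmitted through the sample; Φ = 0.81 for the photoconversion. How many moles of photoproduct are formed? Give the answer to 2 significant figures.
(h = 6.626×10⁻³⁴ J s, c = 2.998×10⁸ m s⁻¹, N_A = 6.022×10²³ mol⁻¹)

0.0015 mol

Photon energy at 426 nm: hc/λ = (6.626×10⁻³⁴)(2.998×10⁸)/(426×10⁻⁹) = 4.663×10⁻¹⁹ J.
Energy delivered: (216 mW)(3792 s) = 819.1 J.
Photons incident: 819.1 / 4.663×10⁻¹⁹ = 1.757×10²¹, i.e. 1.757×10²¹/6.022×10²³ = 0.002918 mol.
Fraction absorbed: 1 − 34.6/100 = 0.6540.
Photons absorbed: 0.6540 × 0.002918 = 0.001908 mol.
Product: Φ × n_abs = 0.81 × 0.001908 = 0.001545 mol.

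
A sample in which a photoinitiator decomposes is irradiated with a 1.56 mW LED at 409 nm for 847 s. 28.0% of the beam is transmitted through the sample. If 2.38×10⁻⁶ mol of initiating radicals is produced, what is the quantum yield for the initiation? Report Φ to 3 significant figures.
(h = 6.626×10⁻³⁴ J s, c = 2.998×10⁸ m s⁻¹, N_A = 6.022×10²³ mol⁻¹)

Photon energy at 409 nm: hc/λ = (6.626×10⁻³⁴)(2.998×10⁸)/(409×10⁻⁹) = 4.857×10⁻¹⁹ J.
Energy delivered: (1.56 mW)(847 s) = 1.321 J.
Photons incident: 1.321 / 4.857×10⁻¹⁹ = 2.720×10¹⁸, i.e. 2.720×10¹⁸/6.022×10²³ = 4.517×10⁻⁶ mol.
Fraction absorbed: 1 − 28.0/100 = 0.7200.
Photons absorbed: 0.7200 × 4.517×10⁻⁶ = 3.252×10⁻⁶ mol.
Φ = 2.38×10⁻⁶ mol / 3.252×10⁻⁶ mol photons = 0.732.

Φ = 0.732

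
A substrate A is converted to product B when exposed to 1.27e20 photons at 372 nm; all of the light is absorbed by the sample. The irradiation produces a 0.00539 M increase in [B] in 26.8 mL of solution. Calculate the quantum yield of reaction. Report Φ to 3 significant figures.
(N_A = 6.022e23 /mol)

Product: (0.00539 M)(0.0268 L) = 1.445e-4 mol.
Moles of photons: 1.27e20 / 6.022e23 = 2.109e-4 mol.
Φ = 1.445e-4 mol / 2.109e-4 mol photons = 0.685.

Φ = 0.685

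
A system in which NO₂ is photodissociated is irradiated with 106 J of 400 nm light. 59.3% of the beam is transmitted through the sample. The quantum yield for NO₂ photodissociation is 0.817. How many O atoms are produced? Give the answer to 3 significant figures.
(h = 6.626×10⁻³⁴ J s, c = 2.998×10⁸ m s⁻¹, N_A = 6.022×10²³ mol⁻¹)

7.10×10¹⁹ atoms

Photon energy at 400 nm: hc/λ = (6.626×10⁻³⁴)(2.998×10⁸)/(400×10⁻⁹) = 4.966×10⁻¹⁹ J.
Photons incident: 106 / 4.966×10⁻¹⁹ = 2.135×10²⁰, i.e. 2.135×10²⁰/6.022×10²³ = 3.545×10⁻⁴ mol.
Fraction absorbed: 1 − 59.3/100 = 0.4070.
Photons absorbed: 0.4070 × 3.545×10⁻⁴ = 1.443×10⁻⁴ mol.
Product: Φ × n_abs = 0.817 × 1.443×10⁻⁴ = 1.179×10⁻⁴ mol.
As a count: 1.179×10⁻⁴ × 6.022×10²³ = 7.10×10¹⁹.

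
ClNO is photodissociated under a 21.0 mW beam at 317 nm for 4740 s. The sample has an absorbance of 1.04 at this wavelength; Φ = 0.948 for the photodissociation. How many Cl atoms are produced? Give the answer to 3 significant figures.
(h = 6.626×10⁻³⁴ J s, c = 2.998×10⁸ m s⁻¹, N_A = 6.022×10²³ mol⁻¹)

1.37×10²⁰ atoms

Photon energy at 317 nm: hc/λ = (6.626×10⁻³⁴)(2.998×10⁸)/(317×10⁻⁹) = 6.266×10⁻¹⁹ J.
Energy delivered: (21.0 mW)(4740 s) = 99.54 J.
Photons incident: 99.54 / 6.266×10⁻¹⁹ = 1.589×10²⁰, i.e. 1.589×10²⁰/6.022×10²³ = 2.639×10⁻⁴ mol.
Fraction absorbed: 1 − 10^(−1.04) = 0.9088.
Photons absorbed: 0.9088 × 2.639×10⁻⁴ = 2.398×10⁻⁴ mol.
Product: Φ × n_abs = 0.948 × 2.398×10⁻⁴ = 2.273×10⁻⁴ mol.
As a count: 2.273×10⁻⁴ × 6.022×10²³ = 1.37×10²⁰.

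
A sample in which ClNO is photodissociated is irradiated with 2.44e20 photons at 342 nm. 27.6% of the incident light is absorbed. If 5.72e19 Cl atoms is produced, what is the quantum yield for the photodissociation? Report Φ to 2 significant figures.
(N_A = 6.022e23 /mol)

Φ = 0.85

Product: 5.72e19 / 6.022e23 = 9.499e-5 mol.
Moles of photons: 2.44e20 / 6.022e23 = 4.052e-4 mol.
Photons absorbed: 0.276 × 4.052e-4 = 1.118e-4 mol.
Φ = 9.499e-5 mol / 1.118e-4 mol photons = 0.85.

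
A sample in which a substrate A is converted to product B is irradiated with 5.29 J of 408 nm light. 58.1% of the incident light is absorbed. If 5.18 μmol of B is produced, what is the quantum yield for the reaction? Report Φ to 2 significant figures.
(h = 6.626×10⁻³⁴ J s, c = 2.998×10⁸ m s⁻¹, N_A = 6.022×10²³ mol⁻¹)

Φ = 0.49

Product: 5.18 μmol = 5.18×10⁻⁶ mol.
Photon energy at 408 nm: hc/λ = (6.626×10⁻³⁴)(2.998×10⁸)/(408×10⁻⁹) = 4.869×10⁻¹⁹ J.
Photons incident: 5.29 / 4.869×10⁻¹⁹ = 1.086×10¹⁹, i.e. 1.086×10¹⁹/6.022×10²³ = 1.803×10⁻⁵ mol.
Photons absorbed: 0.581 × 1.803×10⁻⁵ = 1.048×10⁻⁵ mol.
Φ = 5.18×10⁻⁶ mol / 1.048×10⁻⁵ mol photons = 0.49.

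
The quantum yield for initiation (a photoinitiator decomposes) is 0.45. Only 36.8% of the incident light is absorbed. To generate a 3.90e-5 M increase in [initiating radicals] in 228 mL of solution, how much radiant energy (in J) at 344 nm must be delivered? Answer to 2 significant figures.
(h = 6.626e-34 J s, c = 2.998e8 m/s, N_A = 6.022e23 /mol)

19 J

Product: (3.90e-5 M)(0.228 L) = 8.892e-6 mol.
Photons that must be absorbed: 8.892e-6 / 0.45 = 1.976e-5 mol.
Incident photons needed: 1.976e-5 / 0.368 = 5.370e-5 mol.
Photon energy: hc/λ = 5.775e-19 J; per mole, 3.478e5 J mol⁻¹.
Energy required: 5.370e-5 × 3.478e5 = 19 J.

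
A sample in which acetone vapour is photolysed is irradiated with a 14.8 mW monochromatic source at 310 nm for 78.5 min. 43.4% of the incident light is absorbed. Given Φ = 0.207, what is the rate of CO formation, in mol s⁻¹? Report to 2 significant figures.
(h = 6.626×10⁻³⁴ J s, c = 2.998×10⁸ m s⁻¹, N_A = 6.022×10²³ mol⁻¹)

3.4×10⁻⁹ mol s⁻¹

Photon energy at 310 nm: hc/λ = (6.626×10⁻³⁴)(2.998×10⁸)/(310×10⁻⁹) = 6.408×10⁻¹⁹ J.
Energy delivered: (14.8 mW)(4710 s) = 69.71 J.
Photons incident: 69.71 / 6.408×10⁻¹⁹ = 1.088×10²⁰, i.e. 1.088×10²⁰/6.022×10²³ = 1.807×10⁻⁴ mol.
Photons absorbed: 0.434 × 1.807×10⁻⁴ = 7.842×10⁻⁵ mol.
Product formed: 0.207 × 7.842×10⁻⁵ = 1.623×10⁻⁵ mol.
Rate: 1.623×10⁻⁵ / 4710 s = 3.4×10⁻⁹ mol s⁻¹.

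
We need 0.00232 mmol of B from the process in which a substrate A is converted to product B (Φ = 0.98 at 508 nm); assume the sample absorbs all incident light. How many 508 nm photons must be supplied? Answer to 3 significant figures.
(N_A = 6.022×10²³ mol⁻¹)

1.43×10¹⁸ photons

Product: 0.00232 mmol = 2.32×10⁻⁶ mol.
Photons that must be absorbed: 2.32×10⁻⁶ / 0.98 = 2.367×10⁻⁶ mol.
Photon count: 2.367×10⁻⁶ × 6.022×10²³ = 1.43×10¹⁸.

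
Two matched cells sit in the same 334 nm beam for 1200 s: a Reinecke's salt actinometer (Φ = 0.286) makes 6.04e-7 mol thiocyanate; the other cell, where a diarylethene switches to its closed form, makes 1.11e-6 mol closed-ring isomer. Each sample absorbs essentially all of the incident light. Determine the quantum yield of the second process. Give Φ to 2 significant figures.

Φ = 0.53

Photons absorbed by the actinometer: 6.04e-7 / 0.286 = 2.112e-6 mol.
Φ(unknown) = 1.11e-6 / 2.112e-6 = 0.53.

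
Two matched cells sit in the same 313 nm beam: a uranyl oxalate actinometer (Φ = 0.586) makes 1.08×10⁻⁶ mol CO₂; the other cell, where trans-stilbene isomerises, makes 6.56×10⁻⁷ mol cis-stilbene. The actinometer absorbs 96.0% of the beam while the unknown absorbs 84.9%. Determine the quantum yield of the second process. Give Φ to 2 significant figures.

Photons absorbed by the actinometer: 1.08×10⁻⁶ / 0.586 = 1.843×10⁻⁶ mol.
Incident flux: 1.843×10⁻⁶ / 0.960 = 1.920×10⁻⁶ einstein.
Absorbed by unknown: 0.849 × 1.920×10⁻⁶ = 1.630×10⁻⁶ mol.
Φ(unknown) = 6.56×10⁻⁷ / 1.630×10⁻⁶ = 0.40.

Φ = 0.40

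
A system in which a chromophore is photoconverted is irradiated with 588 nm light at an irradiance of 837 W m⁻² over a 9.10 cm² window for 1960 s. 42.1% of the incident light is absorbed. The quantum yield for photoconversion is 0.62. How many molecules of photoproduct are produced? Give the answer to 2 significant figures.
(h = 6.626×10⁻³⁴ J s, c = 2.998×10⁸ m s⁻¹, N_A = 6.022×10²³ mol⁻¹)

Photon energy at 588 nm: hc/λ = (6.626×10⁻³⁴)(2.998×10⁸)/(588×10⁻⁹) = 3.378×10⁻¹⁹ J.
Energy delivered: (837 W m⁻²)(9.10×10⁻⁴ m²)(1960 s) = 1493 J.
Photons incident: 1493 / 3.378×10⁻¹⁹ = 4.420×10²¹, i.e. 4.420×10²¹/6.022×10²³ = 0.007340 mol.
Photons absorbed: 0.421 × 0.007340 = 0.003090 mol.
Product: Φ × n_abs = 0.62 × 0.003090 = 0.001916 mol.
As a count: 0.001916 × 6.022×10²³ = 1.2×10²¹.

1.2×10²¹ molecules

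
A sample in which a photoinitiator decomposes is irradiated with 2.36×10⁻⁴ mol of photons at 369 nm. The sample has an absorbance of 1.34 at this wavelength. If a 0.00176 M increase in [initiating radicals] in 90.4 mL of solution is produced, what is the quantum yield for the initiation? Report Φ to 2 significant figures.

Φ = 0.71

Product: (0.00176 M)(0.0904 L) = 1.591×10⁻⁴ mol.
Fraction absorbed: 1 − 10^(−1.34) = 0.9543.
Photons absorbed: 0.9543 × 2.36×10⁻⁴ = 2.252×10⁻⁴ mol.
Φ = 1.591×10⁻⁴ mol / 2.252×10⁻⁴ mol photons = 0.71.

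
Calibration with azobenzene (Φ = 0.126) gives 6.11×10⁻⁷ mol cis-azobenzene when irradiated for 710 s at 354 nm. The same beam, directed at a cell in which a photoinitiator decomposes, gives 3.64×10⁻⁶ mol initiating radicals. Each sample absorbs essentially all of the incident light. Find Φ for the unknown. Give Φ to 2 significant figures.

Photons absorbed by the actinometer: 6.11×10⁻⁷ / 0.126 = 4.849×10⁻⁶ mol.
Φ(unknown) = 3.64×10⁻⁶ / 4.849×10⁻⁶ = 0.75.

Φ = 0.75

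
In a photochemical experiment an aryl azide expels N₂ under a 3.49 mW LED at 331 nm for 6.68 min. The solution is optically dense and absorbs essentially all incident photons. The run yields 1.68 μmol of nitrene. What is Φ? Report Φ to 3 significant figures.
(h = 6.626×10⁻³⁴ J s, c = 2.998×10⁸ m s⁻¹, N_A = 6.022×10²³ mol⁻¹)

Product: 1.68 μmol = 1.68×10⁻⁶ mol.
Photon energy at 331 nm: hc/λ = (6.626×10⁻³⁴)(2.998×10⁸)/(331×10⁻⁹) = 6.001×10⁻¹⁹ J.
Energy delivered: (3.49 mW)(400.8 s) = 1.399 J.
Photons incident: 1.399 / 6.001×10⁻¹⁹ = 2.331×10¹⁸, i.e. 2.331×10¹⁸/6.022×10²³ = 3.871×10⁻⁶ mol.
Φ = 1.68×10⁻⁶ mol / 3.871×10⁻⁶ mol photons = 0.434.

Φ = 0.434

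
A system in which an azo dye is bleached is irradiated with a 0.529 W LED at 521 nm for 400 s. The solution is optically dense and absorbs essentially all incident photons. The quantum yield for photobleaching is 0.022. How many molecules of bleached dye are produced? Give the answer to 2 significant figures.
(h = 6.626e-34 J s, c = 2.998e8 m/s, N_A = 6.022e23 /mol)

Photon energy at 521 nm: hc/λ = (6.626e-34)(2.998e8)/(521e-9) = 3.813e-19 J.
Energy delivered: (0.529 W)(400 s) = 211.6 J.
Photons incident: 211.6 / 3.813e-19 = 5.549e20, i.e. 5.549e20/6.022e23 = 9.215e-4 mol.
Product: Φ × n_abs = 0.022 × 9.215e-4 = 2.027e-5 mol.
As a count: 2.027e-5 × 6.022e23 = 1.2e19.

1.2e19 molecules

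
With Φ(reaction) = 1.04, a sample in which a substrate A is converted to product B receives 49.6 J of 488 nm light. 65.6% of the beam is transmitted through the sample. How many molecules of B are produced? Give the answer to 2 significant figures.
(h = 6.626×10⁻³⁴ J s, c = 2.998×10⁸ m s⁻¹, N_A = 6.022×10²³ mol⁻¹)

Photon energy at 488 nm: hc/λ = (6.626×10⁻³⁴)(2.998×10⁸)/(488×10⁻⁹) = 4.071×10⁻¹⁹ J.
Photons incident: 49.6 / 4.071×10⁻¹⁹ = 1.218×10²⁰, i.e. 1.218×10²⁰/6.022×10²³ = 2.023×10⁻⁴ mol.
Fraction absorbed: 1 − 65.6/100 = 0.3440.
Photons absorbed: 0.3440 × 2.023×10⁻⁴ = 6.959×10⁻⁵ mol.
Product: Φ × n_abs = 1.04 × 6.959×10⁻⁵ = 7.237×10⁻⁵ mol.
As a count: 7.237×10⁻⁵ × 6.022×10²³ = 4.4×10¹⁹.

4.4×10¹⁹ molecules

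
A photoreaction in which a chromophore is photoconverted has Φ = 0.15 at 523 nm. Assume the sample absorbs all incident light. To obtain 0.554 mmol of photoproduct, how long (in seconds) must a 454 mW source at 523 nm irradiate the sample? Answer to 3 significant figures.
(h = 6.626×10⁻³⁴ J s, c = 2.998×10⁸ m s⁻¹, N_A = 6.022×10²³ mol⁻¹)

Product: 0.554 mmol = 5.54×10⁻⁴ mol.
Photons that must be absorbed: 5.54×10⁻⁴ / 0.15 = 0.003693 mol.
Photon energy: hc/λ = 3.798×10⁻¹⁹ J; per mole, 2.287×10⁵ J mol⁻¹.
Energy required: 0.003693 × 2.287×10⁵ = 844.6 J.
Time: 844.6 J / 0.454 W = 1860 s.

t ≈ 1860 s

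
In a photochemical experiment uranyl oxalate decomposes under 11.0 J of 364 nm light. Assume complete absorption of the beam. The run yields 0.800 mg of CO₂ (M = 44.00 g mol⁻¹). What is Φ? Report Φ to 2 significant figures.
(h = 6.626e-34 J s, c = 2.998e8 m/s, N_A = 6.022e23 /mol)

Φ = 0.54

Product: 0.800 mg / 44.00 g mol⁻¹ = 1.818e-5 mol.
Photon energy at 364 nm: hc/λ = (6.626e-34)(2.998e8)/(364e-9) = 5.457e-19 J.
Photons incident: 11.0 / 5.457e-19 = 2.016e19, i.e. 2.016e19/6.022e23 = 3.348e-5 mol.
Φ = 1.818e-5 mol / 3.348e-5 mol photons = 0.54.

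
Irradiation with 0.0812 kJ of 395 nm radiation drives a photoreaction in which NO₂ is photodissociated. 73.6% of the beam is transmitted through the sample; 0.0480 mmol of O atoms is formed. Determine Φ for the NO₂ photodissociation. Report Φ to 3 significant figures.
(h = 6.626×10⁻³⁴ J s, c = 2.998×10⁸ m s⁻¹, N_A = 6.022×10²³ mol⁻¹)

Φ = 0.678

Product: 0.0480 mmol = 4.80×10⁻⁵ mol.
Photon energy at 395 nm: hc/λ = (6.626×10⁻³⁴)(2.998×10⁸)/(395×10⁻⁹) = 5.029×10⁻¹⁹ J.
Incident energy: 0.0812 kJ = 81.2 J.
Photons incident: 81.2 / 5.029×10⁻¹⁹ = 1.615×10²⁰, i.e. 1.615×10²⁰/6.022×10²³ = 2.682×10⁻⁴ mol.
Fraction absorbed: 1 − 73.6/100 = 0.2640.
Photons absorbed: 0.2640 × 2.682×10⁻⁴ = 7.080×10⁻⁵ mol.
Φ = 4.80×10⁻⁵ mol / 7.080×10⁻⁵ mol photons = 0.678.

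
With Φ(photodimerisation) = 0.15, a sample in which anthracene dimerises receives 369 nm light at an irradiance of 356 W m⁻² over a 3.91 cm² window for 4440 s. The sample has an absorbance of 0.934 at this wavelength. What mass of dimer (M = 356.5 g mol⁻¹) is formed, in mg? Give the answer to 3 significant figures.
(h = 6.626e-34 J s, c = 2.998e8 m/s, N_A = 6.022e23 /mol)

Photon energy at 369 nm: hc/λ = (6.626e-34)(2.998e8)/(369e-9) = 5.383e-19 J.
Energy delivered: (356 W m⁻²)(3.91e-4 m²)(4440 s) = 618.0 J.
Photons incident: 618.0 / 5.383e-19 = 1.148e21, i.e. 1.148e21/6.022e23 = 0.001906 mol.
Fraction absorbed: 1 − 10^(−0.934) = 0.8836.
Photons absorbed: 0.8836 × 0.001906 = 0.001684 mol.
Product: Φ × n_abs = 0.15 × 0.001684 = 2.526e-4 mol.
Mass: 2.526e-4 × 356.5 = 0.09005 g = 90.1 mg.

90.1 mg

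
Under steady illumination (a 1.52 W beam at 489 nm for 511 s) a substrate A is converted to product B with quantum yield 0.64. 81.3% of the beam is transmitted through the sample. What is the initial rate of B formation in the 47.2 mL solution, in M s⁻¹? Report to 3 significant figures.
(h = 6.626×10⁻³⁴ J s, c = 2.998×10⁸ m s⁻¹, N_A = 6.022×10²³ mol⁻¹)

Photon energy at 489 nm: hc/λ = (6.626×10⁻³⁴)(2.998×10⁸)/(489×10⁻⁹) = 4.062×10⁻¹⁹ J.
Energy delivered: (1.52 W)(511 s) = 776.7 J.
Photons incident: 776.7 / 4.062×10⁻¹⁹ = 1.912×10²¹, i.e. 1.912×10²¹/6.022×10²³ = 0.003175 mol.
Fraction absorbed: 1 − 81.3/100 = 0.1870.
Photons absorbed: 0.1870 × 0.003175 = 5.937×10⁻⁴ mol.
Product formed: 0.64 × 5.937×10⁻⁴ = 3.800×10⁻⁴ mol.
Rate: 3.800×10⁻⁴ mol / (511 s × 0.0472 L) = 1.58×10⁻⁵ M s⁻¹.

1.58×10⁻⁵ M s⁻¹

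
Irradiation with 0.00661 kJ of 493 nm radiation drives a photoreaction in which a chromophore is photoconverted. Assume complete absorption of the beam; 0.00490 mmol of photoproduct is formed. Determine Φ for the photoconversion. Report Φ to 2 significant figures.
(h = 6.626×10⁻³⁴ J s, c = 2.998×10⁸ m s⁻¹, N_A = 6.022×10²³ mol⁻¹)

Product: 0.00490 mmol = 4.90×10⁻⁶ mol.
Photon energy at 493 nm: hc/λ = (6.626×10⁻³⁴)(2.998×10⁸)/(493×10⁻⁹) = 4.029×10⁻¹⁹ J.
Incident energy: 0.00661 kJ = 6.61 J.
Photons incident: 6.61 / 4.029×10⁻¹⁹ = 1.641×10¹⁹, i.e. 1.641×10¹⁹/6.022×10²³ = 2.725×10⁻⁵ mol.
Φ = 4.90×10⁻⁶ mol / 2.725×10⁻⁵ mol photons = 0.18.

Φ = 0.18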